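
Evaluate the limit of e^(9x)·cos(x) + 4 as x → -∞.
Evaluate the dominant behaviour as x → -∞; each term tends to a finite value or vanishes.
Limit = 4.

Final answer: 4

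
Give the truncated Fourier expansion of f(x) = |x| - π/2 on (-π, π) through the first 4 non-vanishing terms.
-4·cos(x)/π - 4·cos(3·x)/(9·π) - 4·cos(5·x)/(25·π) - 4·cos(7·x)/(49·π)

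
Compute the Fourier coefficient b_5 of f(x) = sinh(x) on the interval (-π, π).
b_5 = (1/π) ∫_{-π}^{π} f(x)·sin(5x) dx.
Evaluate the integral (use parity and integration by parts as needed): b_5 = 5·sinh(π)/(13·π).

Final answer: 5·sinh(π)/(13·π)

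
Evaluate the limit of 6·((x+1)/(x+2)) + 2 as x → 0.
Direct substitution at x = 0 gives 5.

Final answer: 5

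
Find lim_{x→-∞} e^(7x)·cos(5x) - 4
Evaluate the dominant behaviour as x → -∞; each term tends to a finite value or vanishes.
Limit = -4.

Final answer: -4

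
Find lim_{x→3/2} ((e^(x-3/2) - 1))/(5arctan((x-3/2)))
Both numerator and denominator → 0 as x → 3/2; this is a 0/0 indeterminate form.
Expand each to leading order near x = 3/2: numerator ~ (x - 3/2), denominator ~ 5·(x - 3/2).
The limit of the ratio is 1/5.

Final answer: 1/5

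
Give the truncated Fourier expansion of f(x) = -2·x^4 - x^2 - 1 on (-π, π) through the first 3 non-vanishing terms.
(-92 + 16·π^2)·cos(x) + (5 - 4·π^2)·cos(2·x) - 2·π^4/5 - π^2/3 - 1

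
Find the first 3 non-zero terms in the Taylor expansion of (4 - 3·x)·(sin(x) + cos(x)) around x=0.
-5·x^2 + x + 4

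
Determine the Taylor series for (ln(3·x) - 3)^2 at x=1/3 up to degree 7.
9 - 18·(x - 1/3) + 36·(x - 1/3)^2 - 81·(x - 1/3)^3 + 783·(x - 1/3)^4/4 - 4941·(x - 1/3)^5/10 + 25677·(x - 1/3)^6/20 - 238383·(x - 1/3)^7/70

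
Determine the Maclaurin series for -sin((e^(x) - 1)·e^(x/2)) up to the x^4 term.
7·x^4/24 - 3·x^3/8 - x^2 - x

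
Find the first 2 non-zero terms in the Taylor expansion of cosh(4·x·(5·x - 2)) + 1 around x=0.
32·x^2 + 2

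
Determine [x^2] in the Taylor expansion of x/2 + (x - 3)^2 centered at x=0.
Expand to order 2: x/2 + (x - 3)^2 = x^2 - 11·x/2 + 9 + O(x^3).
The coefficient of x^2 is 1.

Final answer: 1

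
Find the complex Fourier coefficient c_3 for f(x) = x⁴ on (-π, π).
Compute the real Fourier coefficients first: a_3 = 16/27 - 8·π^2/9, b_3 = 0.
Then c_3 = (a_3 − i·b_3)/2 = 8/27 - 4·π^2/9.

Final answer: 8/27 - 4·π^2/9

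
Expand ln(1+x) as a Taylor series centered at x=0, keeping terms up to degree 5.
x^5/5 - x^4/4 + x^3/3 - x^2/2 + x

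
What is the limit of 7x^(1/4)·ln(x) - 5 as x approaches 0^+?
The product is a 0·∞ indeterminate form at x → 0⁺.
Rewrite the product as 7·ln(x) / x^(-1/4) and apply L'Hôpital, or use the standard hierarchy x^(-1/4) ≫ |ln x| as x → 0⁺.
The indeterminate product → 0, so the limit = -5.

Final answer: -5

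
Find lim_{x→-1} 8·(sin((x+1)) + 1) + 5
Direct substitution at x = -1 gives 13.

Final answer: 13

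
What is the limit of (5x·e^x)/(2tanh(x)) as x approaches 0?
Both numerator and denominator → 0 as x → 0; this is a 0/0 indeterminate form.
Expand each to leading order near x = 0: numerator ~ 5·x, denominator ~ 2·x.
The limit of the ratio is 5/2.

Final answer: 5/2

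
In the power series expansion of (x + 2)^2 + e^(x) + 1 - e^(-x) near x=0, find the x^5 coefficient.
Expand to order 5: (x + 2)^2 + e^(x) + 1 - e^(-x) = x^5/60 + x^3/3 + x^2 + 6·x + 5 + O(x^6).
The coefficient of x^5 is 1/60.

Final answer: 1/60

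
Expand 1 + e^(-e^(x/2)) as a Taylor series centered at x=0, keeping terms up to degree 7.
-x^7·e^(-1)/71680 - x^6·e^(-1)/5120 - x^5·e^(-1)/1920 + x^4·e^(-1)/384 + x^3·e^(-1)/48 - x·e^(-1)/2 + e^(-1) + 1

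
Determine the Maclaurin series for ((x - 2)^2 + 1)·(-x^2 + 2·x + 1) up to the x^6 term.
-x^4 + 6·x^3 - 12·x^2 + 6·x + 5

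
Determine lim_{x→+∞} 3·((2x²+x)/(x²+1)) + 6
Evaluate the dominant behaviour as x → +∞; each term tends to a finite value or vanishes.
Limit = 12.

Final answer: 12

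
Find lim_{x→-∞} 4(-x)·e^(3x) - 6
The product is a 0·∞ indeterminate form at x → -∞.
Rewrite the product as 4(-x) / e^(-3x) (an ∞/∞ form) and apply L'Hôpital, or use the standard hierarchy e^(3|x|) ≫ |(-x)| as x → -∞.
The indeterminate product → 0, so the limit = -6.

Final answer: -6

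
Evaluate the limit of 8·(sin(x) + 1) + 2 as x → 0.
Direct substitution at x = 0 gives 10.

Final answer: 10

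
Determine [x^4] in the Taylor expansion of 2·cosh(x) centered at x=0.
Expand to order 4: 2·cosh(x) = x^4/12 + x^2 + 2 + O(x^5).
The coefficient of x^4 is 1/12.

Final answer: 1/12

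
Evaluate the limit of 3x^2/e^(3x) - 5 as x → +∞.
The quotient is an ∞/∞ indeterminate form as x → +∞.
The exponential denominator e^(3x) dominates the polynomial numerator (e^x ≫ x^2 as x → ∞), so the quotient → 0.
Adding the constant: 0 - 5 = -5. Limit = -5.

Final answer: -5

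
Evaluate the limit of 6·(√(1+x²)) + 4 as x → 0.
Direct substitution at x = 0 gives 10.

Final answer: 10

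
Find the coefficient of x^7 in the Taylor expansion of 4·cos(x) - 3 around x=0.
Expand to order 7: 4·cos(x) - 3 = -x^6/180 + x^4/6 - 2·x^2 + 1 + O(x^8).
The coefficient of x^7 is 0.

Final answer: 0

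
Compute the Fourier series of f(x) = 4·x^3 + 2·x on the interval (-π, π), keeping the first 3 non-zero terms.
(-44 + 8·π^2)·sin(x) + (4 - 4·π^2)·sin(2·x) + (-4/9 + 8·π^2/3)·sin(3·x)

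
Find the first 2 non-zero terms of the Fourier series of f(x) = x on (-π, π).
2·sin(x) - sin(2·x)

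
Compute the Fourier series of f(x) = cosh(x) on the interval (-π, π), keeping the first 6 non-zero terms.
-cos(x)·sinh(π)/π + 2·cos(2·x)·sinh(π)/(5·π) - cos(3·x)·sinh(π)/(5·π) + 2·cos(4·x)·sinh(π)/(17·π) - cos(5·x)·sinh(π)/(13·π) + sinh(π)/π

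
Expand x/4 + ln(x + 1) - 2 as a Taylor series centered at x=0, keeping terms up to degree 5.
x^5/5 - x^4/4 + x^3/3 - x^2/2 + 5·x/4 - 2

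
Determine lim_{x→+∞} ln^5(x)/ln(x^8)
This is an ∞/∞ indeterminate form as x → +∞.
Write ln(x^8) = 8·ln(x), reducing the quotient to ln^4(x)/8 → ∞.
Limit = ∞.

Final answer: ∞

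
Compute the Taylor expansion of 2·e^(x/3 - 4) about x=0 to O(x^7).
x^6·e^(-4)/262440 + x^5·e^(-4)/14580 + x^4·e^(-4)/972 + x^3·e^(-4)/81 + x^2·e^(-4)/9 + 2·x·e^(-4)/3 + 2·e^(-4)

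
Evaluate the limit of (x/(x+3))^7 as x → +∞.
As x → +∞: x/(x+3) = 1/(1 + 3/x) → 1, and the 7th power of a limit-1 base also → 1.
Limit = 1.

Final answer: 1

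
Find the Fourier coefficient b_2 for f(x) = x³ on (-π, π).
b_2 = (1/π) ∫_{-π}^{π} f(x)·sin(2x) dx.
Evaluate the integral (use parity and integration by parts as needed): b_2 = 3/2 - π^2.

Final answer: 3/2 - π^2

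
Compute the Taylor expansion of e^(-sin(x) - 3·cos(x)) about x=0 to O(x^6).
-14·x^5·e^(-3)/15 + 13·x^4·e^(-3)/8 - 3·x^3·e^(-3)/2 + 2·x^2·e^(-3) - x·e^(-3) + e^(-3)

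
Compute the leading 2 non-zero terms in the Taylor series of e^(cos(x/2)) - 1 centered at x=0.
-e·x^2/8 - 1 + e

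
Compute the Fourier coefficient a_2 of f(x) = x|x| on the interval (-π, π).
a_2 = (1/π) ∫_{-π}^{π} f(x)·cos(2x) dx.
Evaluate the integral (use parity and integration by parts as needed): a_2 = 0.

Final answer: 0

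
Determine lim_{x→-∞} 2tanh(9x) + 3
Evaluate the dominant behaviour as x → -∞; each term tends to a finite value or vanishes.
Limit = 1.

Final answer: 1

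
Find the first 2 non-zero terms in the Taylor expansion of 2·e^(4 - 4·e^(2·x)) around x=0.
2 - 16·x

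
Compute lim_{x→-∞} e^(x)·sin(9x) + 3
Evaluate the dominant behaviour as x → -∞; each term tends to a finite value or vanishes.
Limit = 3.

Final answer: 3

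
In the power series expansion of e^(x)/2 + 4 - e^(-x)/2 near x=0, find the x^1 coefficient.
Expand to order 1: e^(x)/2 + 4 - e^(-x)/2 = x + 4 + O(x^2).
The coefficient of x^1 is 1.

Final answer: 1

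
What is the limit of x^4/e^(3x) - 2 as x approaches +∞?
The quotient is an ∞/∞ indeterminate form as x → +∞.
The exponential denominator e^(3x) dominates the polynomial numerator (e^x ≫ x^4 as x → ∞), so the quotient → 0.
Adding the constant: 0 - 2 = -2. Limit = -2.

Final answer: -2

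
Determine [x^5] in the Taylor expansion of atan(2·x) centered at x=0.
Expand to order 5: atan(2·x) = 32·x^5/5 - 8·x^3/3 + 2·x + O(x^6).
The coefficient of x^5 is 32/5.

Final answer: 32/5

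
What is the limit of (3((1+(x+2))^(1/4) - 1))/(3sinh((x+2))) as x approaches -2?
Both numerator and denominator → 0 as x → -2; this is a 0/0 indeterminate form.
Expand each to leading order near x = -2: numerator ~ 3·(x + 2)/4, denominator ~ 3·(x + 2).
The limit of the ratio is 1/4.

Final answer: 1/4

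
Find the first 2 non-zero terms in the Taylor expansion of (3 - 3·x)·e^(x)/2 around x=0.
3/2 - 3·x^2/4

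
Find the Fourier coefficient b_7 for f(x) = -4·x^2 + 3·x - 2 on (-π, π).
b_7 = (1/π) ∫_{-π}^{π} f(x)·sin(7x) dx.
Evaluate the integral (use parity and integration by parts as needed): b_7 = 6/7.

Final answer: 6/7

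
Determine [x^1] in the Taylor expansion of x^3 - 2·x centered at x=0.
Expand to order 1: x^3 - 2·x = -2·x + O(x^2).
The coefficient of x^1 is -2.

Final answer: -2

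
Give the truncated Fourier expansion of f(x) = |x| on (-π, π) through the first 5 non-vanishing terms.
-4·cos(x)/π - 4·cos(3·x)/(9·π) - 4·cos(5·x)/(25·π) - 4·cos(7·x)/(49·π) + π/2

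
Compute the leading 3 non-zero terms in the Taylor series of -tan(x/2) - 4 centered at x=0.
-x^3/24 - x/2 - 4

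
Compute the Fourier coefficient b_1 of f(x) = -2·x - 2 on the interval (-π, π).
b_1 = (1/π) ∫_{-π}^{π} f(x)·sin(1x) dx.
Evaluate the integral (use parity and integration by parts as needed): b_1 = -4.

Final answer: -4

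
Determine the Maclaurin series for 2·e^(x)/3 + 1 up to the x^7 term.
x^7/7560 + x^6/1080 + x^5/180 + x^4/36 + x^3/9 + x^2/3 + 2·x/3 + 5/3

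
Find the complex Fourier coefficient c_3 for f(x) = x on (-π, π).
Compute the real Fourier coefficients first: a_3 = 0, b_3 = 2/3.
Then c_3 = (a_3 − i·b_3)/2 = -i/3.

Final answer: -i/3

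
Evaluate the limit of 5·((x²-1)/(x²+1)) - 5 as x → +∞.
Evaluate the dominant behaviour as x → +∞; each term tends to a finite value or vanishes.
Limit = 0.

Final answer: 0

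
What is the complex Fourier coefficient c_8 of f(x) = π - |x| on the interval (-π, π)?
Compute the real Fourier coefficients first: a_8 = 0, b_8 = 0.
Then c_8 = (a_8 − i·b_8)/2 = 0.

Final answer: 0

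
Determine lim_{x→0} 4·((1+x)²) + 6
Direct substitution at x = 0 gives 10.

Final answer: 10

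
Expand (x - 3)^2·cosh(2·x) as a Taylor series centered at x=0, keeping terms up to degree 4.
8·x^4 - 12·x^3 + 19·x^2 - 6·x + 9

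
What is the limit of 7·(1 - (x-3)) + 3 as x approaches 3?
Direct substitution at x = 3 gives 10.

Final answer: 10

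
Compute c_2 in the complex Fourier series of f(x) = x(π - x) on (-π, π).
Compute the real Fourier coefficients first: a_2 = -1, b_2 = -π.
Then c_2 = (a_2 − i·b_2)/2 = -1/2 + i·π/2.

Final answer: -1/2 + i·π/2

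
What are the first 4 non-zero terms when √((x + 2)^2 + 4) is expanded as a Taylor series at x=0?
-√(2)·x^3/64 + √(2)·x^2/16 + √(2)·x/2 + 2·√(2)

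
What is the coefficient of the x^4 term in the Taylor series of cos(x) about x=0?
Expand to order 4: cos(x) = x^4/24 - x^2/2 + 1 + O(x^5).
The coefficient of x^4 is 1/24.

Final answer: 1/24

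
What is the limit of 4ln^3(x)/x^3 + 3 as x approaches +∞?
The quotient is an ∞/∞ indeterminate form as x → +∞.
The polynomial denominator x^3 dominates the logarithmic numerator (any positive power of x ≫ ln^3(x) as x → ∞), so the quotient → 0.
Adding the constant: 0 + 3 = 3. Limit = 3.

Final answer: 3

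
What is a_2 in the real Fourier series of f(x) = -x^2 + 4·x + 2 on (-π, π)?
a_2 = (1/π) ∫_{-π}^{π} f(x)·cos(2x) dx.
Evaluate the integral (use parity and integration by parts as needed): a_2 = -1.

Final answer: -1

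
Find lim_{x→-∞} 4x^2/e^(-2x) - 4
The quotient is an ∞/∞ indeterminate form as x → -∞.
Compare growth rates of the dominant terms (exponentials ≫ polynomials ≫ logarithms), or apply L'Hôpital's rule; the quotient → 0.
Adding the constant: 0 - 4 = -4. Limit = -4.

Final answer: -4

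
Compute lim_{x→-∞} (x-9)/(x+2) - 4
Evaluate the dominant behaviour as x → -∞; each term tends to a finite value or vanishes.
Limit = -3.

Final answer: -3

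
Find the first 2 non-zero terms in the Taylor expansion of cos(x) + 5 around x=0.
6 - x^2/2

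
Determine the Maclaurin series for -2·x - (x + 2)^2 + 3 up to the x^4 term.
-x^2 - 6·x - 1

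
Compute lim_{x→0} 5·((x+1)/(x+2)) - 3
Direct substitution at x = 0 gives -1/2.

Final answer: -1/2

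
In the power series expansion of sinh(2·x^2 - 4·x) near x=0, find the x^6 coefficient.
Expand to order 6: sinh(2·x^2 - 4·x) = 68·x^6/3 - 248·x^5/15 + 16·x^4 - 32·x^3/3 + 2·x^2 - 4·x + O(x^7).
The coefficient of x^6 is 68/3.

Final answer: 68/3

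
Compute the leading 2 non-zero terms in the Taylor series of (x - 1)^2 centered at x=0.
1 - 2·x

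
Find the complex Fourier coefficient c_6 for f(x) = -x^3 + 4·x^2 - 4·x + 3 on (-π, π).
Compute the real Fourier coefficients first: a_6 = 4/9, b_6 = 23/18 + π^2/3.
Then c_6 = (a_6 − i·b_6)/2 = 2/9 - i·π^2/6 - 23·i/36.

Final answer: 2/9 - i·π^2/6 - 23·i/36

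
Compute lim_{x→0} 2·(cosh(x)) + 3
Direct substitution at x = 0 gives 5.

Final answer: 5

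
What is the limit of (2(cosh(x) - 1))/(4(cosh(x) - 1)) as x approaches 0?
Both numerator and denominator → 0 as x → 0; this is a 0/0 indeterminate form.
Expand each to leading order near x = 0: numerator ~ x^2, denominator ~ 2·x^2.
The limit of the ratio is 1/2.

Final answer: 1/2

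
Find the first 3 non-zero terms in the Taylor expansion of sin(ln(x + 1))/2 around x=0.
x^3/12 - x^2/4 + x/2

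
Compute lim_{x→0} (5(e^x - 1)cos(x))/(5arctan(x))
Both numerator and denominator → 0 as x → 0; this is a 0/0 indeterminate form.
Expand each to leading order near x = 0: numerator ~ 5·x, denominator ~ 5·x.
The limit of the ratio is 1.

Final answer: 1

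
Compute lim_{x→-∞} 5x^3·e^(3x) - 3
The product is a 0·∞ indeterminate form at x → -∞.
Rewrite the product as 5x^3 / e^(-3x) (an ∞/∞ form) and apply L'Hôpital, or use the standard hierarchy e^(3|x|) ≫ |x^3| as x → -∞.
The indeterminate product → 0, so the limit = -3.

Final answer: -3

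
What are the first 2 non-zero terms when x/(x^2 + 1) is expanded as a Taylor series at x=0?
-x^3 + x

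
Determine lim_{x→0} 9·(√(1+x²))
Direct substitution at x = 0 gives 9.

Final answer: 9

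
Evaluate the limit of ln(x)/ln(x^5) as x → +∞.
This is an ∞/∞ indeterminate form as x → +∞.
Write ln(x^5) = 5·ln(x), reducing the quotient to 1/5.
Limit = 1/5.

Final answer: 1/5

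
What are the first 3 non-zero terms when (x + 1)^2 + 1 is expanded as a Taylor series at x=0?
x^2 + 2·x + 2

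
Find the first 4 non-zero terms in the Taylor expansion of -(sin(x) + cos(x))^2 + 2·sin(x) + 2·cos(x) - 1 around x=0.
-x^5/4 + x^4/12 + x^3 - x^2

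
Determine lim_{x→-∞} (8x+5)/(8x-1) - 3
Evaluate the dominant behaviour as x → -∞; each term tends to a finite value or vanishes.
Limit = -2.

Final answer: -2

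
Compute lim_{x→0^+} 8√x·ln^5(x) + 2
The product is a 0·∞ indeterminate form at x → 0⁺.
Rewrite the product as 8·ln^5(x) / x^(-1/2) and apply L'Hôpital, or use the standard hierarchy x^(-1/2) ≫ |ln x|^5 as x → 0⁺.
The indeterminate product → 0, so the limit = 2.

Final answer: 2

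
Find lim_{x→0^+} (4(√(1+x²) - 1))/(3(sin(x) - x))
Both numerator and denominator → 0 as x → 0^+; this is a 0/0 indeterminate form.
Expand each to leading order near x = 0: numerator ~ 2·x^2, denominator ~ -x^3/2.
The limit of the ratio is -∞.

Final answer: -∞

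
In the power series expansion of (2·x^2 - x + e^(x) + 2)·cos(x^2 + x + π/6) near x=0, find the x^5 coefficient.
Expand to order 5: (2·x^2 - x + e^(x) + 2)·cos(x^2 + x + π/6) = x^5·(101/120 - 83·√(3)/80) + x^4·(-31·√(3)/24 - 7/12) + x^3·(-17·√(3)/12 - 1) + x^2·(-3/2 + √(3)/2) - 3·x/2 + 3·√(3)/2 + O(x^6).
The coefficient of x^5 is 101/120 - 83·√(3)/80.

Final answer: 101/120 - 83·√(3)/80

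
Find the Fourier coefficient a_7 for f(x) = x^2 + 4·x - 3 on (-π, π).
a_7 = (1/π) ∫_{-π}^{π} f(x)·cos(7x) dx.
Evaluate the integral (use parity and integration by parts as needed): a_7 = -4/49.

Final answer: -4/49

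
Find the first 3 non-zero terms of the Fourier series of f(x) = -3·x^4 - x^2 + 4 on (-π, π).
(-140 + 24·π^2)·cos(x) + (8 - 6·π^2)·cos(2·x) - 3·π^4/5 - π^2/3 + 4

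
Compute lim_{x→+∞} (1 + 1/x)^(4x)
As x → +∞: write (1 + 1/x)^(4x) = ((1 + 1/x)^x)^4 → (e^1)^4 = e^4.
Limit = e^(4).

Final answer: e^(4)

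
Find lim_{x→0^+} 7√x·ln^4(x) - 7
The product is a 0·∞ indeterminate form at x → 0⁺.
Rewrite the product as 7·ln^4(x) / x^(-1/2) and apply L'Hôpital, or use the standard hierarchy x^(-1/2) ≫ |ln x|^4 as x → 0⁺.
The indeterminate product → 0, so the limit = -7.

Final answer: -7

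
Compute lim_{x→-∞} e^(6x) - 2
Evaluate the dominant behaviour as x → -∞; each term tends to a finite value or vanishes.
Limit = -2.

Final answer: -2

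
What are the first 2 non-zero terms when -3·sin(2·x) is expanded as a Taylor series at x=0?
4·x^3 - 6·x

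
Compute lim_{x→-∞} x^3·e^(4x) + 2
The product is a 0·∞ indeterminate form at x → -∞.
Rewrite the product as x^3 / e^(-4x) (an ∞/∞ form) and apply L'Hôpital, or use the standard hierarchy e^(4|x|) ≫ |x^3| as x → -∞.
The indeterminate product → 0, so the limit = 2.

Final answer: 2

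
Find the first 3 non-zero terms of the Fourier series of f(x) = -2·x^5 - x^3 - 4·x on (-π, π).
(-476 - 4·π^4 + 78·π^2)·sin(x) + (-9·π^2 + 35/2 + 2·π^4)·sin(2·x) + (-4·π^4/3 - 340/81 + 62·π^2/27)·sin(3·x)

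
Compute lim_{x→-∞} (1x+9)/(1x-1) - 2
Evaluate the dominant behaviour as x → -∞; each term tends to a finite value or vanishes.
Limit = -1.

Final answer: -1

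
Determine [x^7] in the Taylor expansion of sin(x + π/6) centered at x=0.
Expand to order 7: sin(x + π/6) = -√(3)·x^7/10080 - x^6/1440 + √(3)·x^5/240 + x^4/48 - √(3)·x^3/12 - x^2/4 + √(3)·x/2 + 1/2 + O(x^8).
The coefficient of x^7 is -√(3)/10080.

Final answer: -√(3)/10080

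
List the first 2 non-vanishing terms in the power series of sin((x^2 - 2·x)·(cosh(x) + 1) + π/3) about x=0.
-2·x + √(3)/2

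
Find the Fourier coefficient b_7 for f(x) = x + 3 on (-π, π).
b_7 = (1/π) ∫_{-π}^{π} f(x)·sin(7x) dx.
Evaluate the integral (use parity and integration by parts as needed): b_7 = 2/7.

Final answer: 2/7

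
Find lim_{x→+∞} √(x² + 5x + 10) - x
This is an ∞ − ∞ indeterminate form.
Multiply and divide by the conjugate √(x²+5x + 10) + x; the x² terms cancel, leaving (5x + 10)/(√(x²+5x + 10)+x) → 5/2.
Limit = 5/2.

Final answer: 5/2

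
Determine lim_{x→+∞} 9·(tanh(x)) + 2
Evaluate the dominant behaviour as x → +∞; each term tends to a finite value or vanishes.
Limit = 11.

Final answer: 11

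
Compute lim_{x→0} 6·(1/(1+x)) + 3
Direct substitution at x = 0 gives 9.

Final answer: 9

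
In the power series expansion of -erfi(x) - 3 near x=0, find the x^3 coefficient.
Expand to order 3: -erfi(x) - 3 = -2·x^3/(3·√(π)) - 2·x/√(π) - 3 + O(x^4).
The coefficient of x^3 is -2/(3·√(π)).

Final answer: -2/(3·√(π))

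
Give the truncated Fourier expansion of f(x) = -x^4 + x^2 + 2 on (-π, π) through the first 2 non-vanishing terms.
(-52 + 8·π^2)·cos(x) - π^4/5 + 2 + π^2/3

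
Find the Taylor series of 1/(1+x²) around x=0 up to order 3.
1 - x^2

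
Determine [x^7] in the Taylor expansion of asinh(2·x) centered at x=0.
Expand to order 7: asinh(2·x) = -40·x^7/7 + 12·x^5/5 - 4·x^3/3 + 2·x + O(x^8).
The coefficient of x^7 is -40/7.

Final answer: -40/7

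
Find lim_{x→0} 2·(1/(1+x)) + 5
Direct substitution at x = 0 gives 7.

Final answer: 7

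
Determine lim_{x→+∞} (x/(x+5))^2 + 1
As x → +∞: x/(x+5) = 1/(1 + 5/x) → 1, and the 2nd power of a limit-1 base also → 1; with the additive constant, 1 + 1 = 2.
Limit = 2.

Final answer: 2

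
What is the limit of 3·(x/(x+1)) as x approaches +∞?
Evaluate the dominant behaviour as x → +∞; each term tends to a finite value or vanishes.
Limit = 3.

Final answer: 3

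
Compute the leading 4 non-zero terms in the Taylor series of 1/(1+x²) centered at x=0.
-x^6 + x^4 - x^2 + 1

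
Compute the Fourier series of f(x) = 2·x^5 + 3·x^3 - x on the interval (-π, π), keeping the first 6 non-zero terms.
(-74·π^2 + 4·π^4 + 442)·sin(x) + (-2·π^4 - 19/2 + 7·π^2)·sin(2·x) + (-26·π^2/27 - 2/81 + 4·π^4/3)·sin(3·x) + (-π^4 - π^2/4 + 19/32)·sin(4·x) + (-334/625 + 14·π^2/25 + 4·π^4/5)·sin(5·x) + (-2·π^4/3 - 17·π^2/27 + 71/162)·sin(6·x)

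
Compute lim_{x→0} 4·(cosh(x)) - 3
Direct substitution at x = 0 gives 1.

Final answer: 1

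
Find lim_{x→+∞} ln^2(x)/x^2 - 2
The quotient is an ∞/∞ indeterminate form as x → +∞.
The polynomial denominator x^2 dominates the logarithmic numerator (any positive power of x ≫ ln^2(x) as x → ∞), so the quotient → 0.
Adding the constant: 0 - 2 = -2. Limit = -2.

Final answer: -2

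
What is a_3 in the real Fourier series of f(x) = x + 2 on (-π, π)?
a_3 = (1/π) ∫_{-π}^{π} f(x)·cos(3x) dx.
Evaluate the integral (use parity and integration by parts as needed): a_3 = 0.

Final answer: 0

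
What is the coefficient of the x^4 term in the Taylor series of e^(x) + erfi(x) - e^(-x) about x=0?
Expand to order 4: e^(x) + erfi(x) - e^(-x) = x^3·(1/3 + 2/(3·√(π))) + x·(2/√(π) + 2) + O(x^5).
The coefficient of x^4 is 0.

Final answer: 0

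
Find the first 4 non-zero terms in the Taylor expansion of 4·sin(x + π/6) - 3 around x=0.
-√(3)·x^3/3 - x^2 + 2·√(3)·x - 1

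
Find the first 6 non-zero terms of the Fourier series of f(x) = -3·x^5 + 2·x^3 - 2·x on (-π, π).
(-748 - 6·π^4 + 124·π^2)·sin(x) + (-17·π^2 + 55/2 + 3·π^4)·sin(2·x) + (-2·π^4 - 140/27 + 52·π^2/9)·sin(3·x) + (-23·π^2/8 + 133/64 + 3·π^4/2)·sin(4·x) + (-6·π^4/5 - 764/625 + 44·π^2/25)·sin(5·x) + (-11·π^2/9 + 47/54 + π^4)·sin(6·x)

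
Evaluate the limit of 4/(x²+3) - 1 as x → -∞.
Evaluate the dominant behaviour as x → -∞; each term tends to a finite value or vanishes.
Limit = -1.

Final answer: -1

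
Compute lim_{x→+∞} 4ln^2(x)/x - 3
The quotient is an ∞/∞ indeterminate form as x → +∞.
The polynomial denominator x dominates the logarithmic numerator (any positive power of x ≫ ln^2(x) as x → ∞), so the quotient → 0.
Adding the constant: 0 - 3 = -3. Limit = -3.

Final answer: -3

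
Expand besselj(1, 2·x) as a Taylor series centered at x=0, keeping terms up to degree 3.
-x^3/2 + x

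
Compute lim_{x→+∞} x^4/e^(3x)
This is an ∞/∞ indeterminate form as x → +∞.
The exponential denominator e^(3x) dominates the polynomial numerator (e^x ≫ x^4 as x → ∞), so the quotient → 0.
Limit = 0.

Final answer: 0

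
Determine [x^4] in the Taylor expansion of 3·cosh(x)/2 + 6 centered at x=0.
Expand to order 4: 3·cosh(x)/2 + 6 = x^4/16 + 3·x^2/4 + 15/2 + O(x^5).
The coefficient of x^4 is 1/16.

Final answer: 1/16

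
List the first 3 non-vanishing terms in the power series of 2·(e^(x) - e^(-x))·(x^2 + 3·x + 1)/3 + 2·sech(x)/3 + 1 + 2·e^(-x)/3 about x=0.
4·x^2 + 2·x/3 + 7/3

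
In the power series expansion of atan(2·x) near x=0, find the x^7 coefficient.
Expand to order 7: atan(2·x) = -128·x^7/7 + 32·x^5/5 - 8·x^3/3 + 2·x + O(x^8).
The coefficient of x^7 is -128/7.

Final answer: -128/7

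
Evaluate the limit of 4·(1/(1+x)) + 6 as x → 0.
Direct substitution at x = 0 gives 10.

Final answer: 10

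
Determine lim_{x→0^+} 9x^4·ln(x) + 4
The product is a 0·∞ indeterminate form at x → 0⁺.
Rewrite the product as 9·ln(x) / x^(-4) and apply L'Hôpital, or use the standard hierarchy x^(-4) ≫ |ln x| as x → 0⁺.
The indeterminate product → 0, so the limit = 4.

Final answer: 4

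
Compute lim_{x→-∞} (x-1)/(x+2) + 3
Evaluate the dominant behaviour as x → -∞; each term tends to a finite value or vanishes.
Limit = 4.

Final answer: 4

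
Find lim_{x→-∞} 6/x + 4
Evaluate the dominant behaviour as x → -∞; each term tends to a finite value or vanishes.
Limit = 4.

Final answer: 4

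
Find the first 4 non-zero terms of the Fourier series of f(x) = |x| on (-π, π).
-4·cos(x)/π - 4·cos(3·x)/(9·π) - 4·cos(5·x)/(25·π) + π/2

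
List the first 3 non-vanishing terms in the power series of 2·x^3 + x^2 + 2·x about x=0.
2·x^3 + x^2 + 2·x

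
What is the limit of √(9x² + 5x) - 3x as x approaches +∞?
As x → +∞: multiply by the conjugate to get (5x)/(√(9x²+5x)+3x); the denominator ~ 6x, so the limit is 5/6.
Limit = 5/6.

Final answer: 5/6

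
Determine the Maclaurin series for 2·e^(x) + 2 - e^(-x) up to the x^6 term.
x^6/720 + x^5/40 + x^4/24 + x^3/2 + x^2/2 + 3·x + 3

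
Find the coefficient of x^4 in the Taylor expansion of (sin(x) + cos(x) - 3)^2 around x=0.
Expand to order 4: (sin(x) + cos(x) - 3)^2 = -x^4/4 - x^3/3 + 3·x^2 - 4·x + 4 + O(x^5).
The coefficient of x^4 is -1/4.

Final answer: -1/4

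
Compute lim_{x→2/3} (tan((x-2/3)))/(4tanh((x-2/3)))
Both numerator and denominator → 0 as x → 2/3; this is a 0/0 indeterminate form.
Expand each to leading order near x = 2/3: numerator ~ (x - 2/3), denominator ~ 4·(x - 2/3).
The limit of the ratio is 1/4.

Final answer: 1/4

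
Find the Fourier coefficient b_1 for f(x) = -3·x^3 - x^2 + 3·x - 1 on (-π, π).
b_1 = (1/π) ∫_{-π}^{π} f(x)·sin(1x) dx.
Evaluate the integral (use parity and integration by parts as needed): b_1 = 42 - 6·π^2.

Final answer: 42 - 6·π^2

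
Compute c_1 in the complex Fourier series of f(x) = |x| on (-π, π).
Compute the real Fourier coefficients first: a_1 = -4/π, b_1 = 0.
Then c_1 = (a_1 − i·b_1)/2 = -2/π.

Final answer: -2/π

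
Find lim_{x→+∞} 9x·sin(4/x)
As x → +∞: let u = 4/x → 0⁺; then 9·x·sin(4/x) = 9·4·sin(u)/u → 9·4·1 = 36.
Limit = 36.

Final answer: 36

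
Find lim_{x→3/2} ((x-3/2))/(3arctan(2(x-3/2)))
Both numerator and denominator → 0 as x → 3/2; this is a 0/0 indeterminate form.
Expand each to leading order near x = 3/2: numerator ~ (x - 3/2), denominator ~ 6·(x - 3/2).
The limit of the ratio is 1/6.

Final answer: 1/6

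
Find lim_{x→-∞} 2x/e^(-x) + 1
The quotient is an ∞/∞ indeterminate form as x → -∞.
Compare growth rates of the dominant terms (exponentials ≫ polynomials ≫ logarithms), or apply L'Hôpital's rule; the quotient → 0.
Adding the constant: 0 + 1 = 1. Limit = 1.

Final answer: 1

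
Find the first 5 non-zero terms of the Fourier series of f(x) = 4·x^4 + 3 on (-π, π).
(192 - 32·π^2)·cos(x) + (-12 + 8·π^2)·cos(2·x) + (64/27 - 32·π^2/9)·cos(3·x) + (-3/4 + 2·π^2)·cos(4·x) + 3 + 4·π^4/5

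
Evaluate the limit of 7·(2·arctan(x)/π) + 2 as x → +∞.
Evaluate the dominant behaviour as x → +∞; each term tends to a finite value or vanishes.
Limit = 9.

Final answer: 9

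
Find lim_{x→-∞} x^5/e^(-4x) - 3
The quotient is an ∞/∞ indeterminate form as x → -∞.
Compare growth rates of the dominant terms (exponentials ≫ polynomials ≫ logarithms), or apply L'Hôpital's rule; the quotient → 0.
Adding the constant: 0 - 3 = -3. Limit = -3.

Final answer: -3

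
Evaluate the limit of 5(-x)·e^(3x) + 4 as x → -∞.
The product is a 0·∞ indeterminate form at x → -∞.
Rewrite the product as 5(-x) / e^(-3x) (an ∞/∞ form) and apply L'Hôpital, or use the standard hierarchy e^(3|x|) ≫ |(-x)| as x → -∞.
The indeterminate product → 0, so the limit = 4.

Final answer: 4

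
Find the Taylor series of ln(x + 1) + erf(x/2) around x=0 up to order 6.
-x^6/6 + x^5·(1/(160·√(π)) + 1/5) - x^4/4 + x^3·(1/3 - 1/(12·√(π))) - x^2/2 + x·(1/√(π) + 1)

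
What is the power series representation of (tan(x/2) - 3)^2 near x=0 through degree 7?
-17·x^7/6720 + 17·x^6/2880 - x^5/40 + x^4/24 - x^3/4 + x^2/4 - 3·x + 9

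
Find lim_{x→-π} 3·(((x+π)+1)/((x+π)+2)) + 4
Direct substitution at x = -π gives 11/2.

Final answer: 11/2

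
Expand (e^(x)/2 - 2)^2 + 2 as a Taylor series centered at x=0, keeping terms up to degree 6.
7·x^6/360 + x^5/20 + x^4/12 - x^2/2 - 3·x/2 + 17/4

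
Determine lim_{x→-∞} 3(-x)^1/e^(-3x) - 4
The quotient is an ∞/∞ indeterminate form as x → -∞.
Compare growth rates of the dominant terms (exponentials ≫ polynomials ≫ logarithms), or apply L'Hôpital's rule; the quotient → 0.
Adding the constant: 0 - 4 = -4. Limit = -4.

Final answer: -4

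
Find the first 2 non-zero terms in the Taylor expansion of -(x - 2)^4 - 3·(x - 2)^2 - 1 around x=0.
44·x - 29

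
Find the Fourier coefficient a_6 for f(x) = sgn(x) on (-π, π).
a_6 = (1/π) ∫_{-π}^{π} f(x)·cos(6x) dx.
Evaluate the integral (use parity and integration by parts as needed): a_6 = 0.

Final answer: 0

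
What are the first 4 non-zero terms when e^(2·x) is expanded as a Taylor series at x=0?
4·x^3/3 + 2·x^2 + 2·x + 1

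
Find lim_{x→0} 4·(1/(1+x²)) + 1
Direct substitution at x = 0 gives 5.

Final answer: 5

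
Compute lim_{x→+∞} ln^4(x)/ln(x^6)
This is an ∞/∞ indeterminate form as x → +∞.
Write ln(x^6) = 6·ln(x), reducing the quotient to ln^3(x)/6 → ∞.
Limit = ∞.

Final answer: ∞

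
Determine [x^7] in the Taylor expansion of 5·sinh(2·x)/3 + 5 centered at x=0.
Expand to order 7: 5·sinh(2·x)/3 + 5 = 8·x^7/189 + 4·x^5/9 + 20·x^3/9 + 10·x/3 + 5 + O(x^8).
The coefficient of x^7 is 8/189.

Final answer: 8/189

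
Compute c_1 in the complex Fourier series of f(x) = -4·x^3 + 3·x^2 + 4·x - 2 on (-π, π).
Compute the real Fourier coefficients first: a_1 = -12, b_1 = 56 - 8·π^2.
Then c_1 = (a_1 − i·b_1)/2 = -6 - 28·i + 4·i·π^2.

Final answer: -6 - 28·i + 4·i·π^2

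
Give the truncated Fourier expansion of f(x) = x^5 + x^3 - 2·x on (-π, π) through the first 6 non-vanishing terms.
(-38·π^2 + 2·π^4 + 224)·sin(x) + (-π^4 - 4 + 4·π^2)·sin(2·x) + (-22·π^2/27 - 64/81 + 2·π^4/3)·sin(3·x) + (-π^4/2 + 61/64 + π^2/8)·sin(4·x) + (-512/625 + 2·π^2/25 + 2·π^4/5)·sin(5·x) + (-π^4/3 - 4·π^2/27 + 56/81)·sin(6·x)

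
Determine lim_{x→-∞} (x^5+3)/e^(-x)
This is an ∞/∞ indeterminate form as x → -∞.
Compare growth rates of the dominant terms (exponentials ≫ polynomials ≫ logarithms), or apply L'Hôpital's rule; the quotient → 0.
Limit = 0.

Final answer: 0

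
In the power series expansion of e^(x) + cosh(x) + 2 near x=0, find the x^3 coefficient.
Expand to order 3: e^(x) + cosh(x) + 2 = x^3/6 + x^2 + x + 4 + O(x^4).
The coefficient of x^3 is 1/6.

Final answer: 1/6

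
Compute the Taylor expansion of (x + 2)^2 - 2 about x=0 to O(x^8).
x^2 + 4·x + 2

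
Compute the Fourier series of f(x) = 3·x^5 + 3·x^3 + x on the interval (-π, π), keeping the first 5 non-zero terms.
(-114·π^2 + 6·π^4 + 686)·sin(x) + (-3·π^4 - 19 + 12·π^2)·sin(2·x) + (-22·π^2/9 + 62/27 + 2·π^4)·sin(3·x) + (-3·π^4/2 - 41/64 + 3·π^2/8)·sin(4·x) + (214/625 + 6·π^2/25 + 6·π^4/5)·sin(5·x)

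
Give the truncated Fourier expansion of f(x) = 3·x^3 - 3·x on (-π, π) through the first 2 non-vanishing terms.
(-42 + 6·π^2)·sin(x) + (15/2 - 3·π^2)·sin(2·x)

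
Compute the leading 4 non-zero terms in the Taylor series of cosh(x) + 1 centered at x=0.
x^6/720 + x^4/24 + x^2/2 + 2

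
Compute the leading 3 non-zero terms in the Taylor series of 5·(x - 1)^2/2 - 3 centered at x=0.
5·x^2/2 - 5·x - 1/2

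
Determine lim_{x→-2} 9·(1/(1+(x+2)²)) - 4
Direct substitution at x = -2 gives 5.

Final answer: 5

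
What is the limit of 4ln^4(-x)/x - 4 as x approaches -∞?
The quotient is an ∞/∞ indeterminate form as x → -∞.
Compare growth rates of the dominant terms (exponentials ≫ polynomials ≫ logarithms), or apply L'Hôpital's rule; the quotient → 0.
Adding the constant: 0 - 4 = -4. Limit = -4.

Final answer: -4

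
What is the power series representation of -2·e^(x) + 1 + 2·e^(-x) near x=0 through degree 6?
-x^5/30 - 2·x^3/3 - 4·x + 1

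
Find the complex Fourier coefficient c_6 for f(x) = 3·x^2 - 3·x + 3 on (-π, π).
Compute the real Fourier coefficients first: a_6 = 1/3, b_6 = 1.
Then c_6 = (a_6 − i·b_6)/2 = 1/6 - i/2.

Final answer: 1/6 - i/2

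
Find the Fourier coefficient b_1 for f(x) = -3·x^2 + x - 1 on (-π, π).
b_1 = (1/π) ∫_{-π}^{π} f(x)·sin(1x) dx.
Evaluate the integral (use parity and integration by parts as needed): b_1 = 2.

Final answer: 2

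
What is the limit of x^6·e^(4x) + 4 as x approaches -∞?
The product is a 0·∞ indeterminate form at x → -∞.
Rewrite the product as x^6 / e^(-4x) (an ∞/∞ form) and apply L'Hôpital, or use the standard hierarchy e^(4|x|) ≫ |x^6| as x → -∞.
The indeterminate product → 0, so the limit = 4.

Final answer: 4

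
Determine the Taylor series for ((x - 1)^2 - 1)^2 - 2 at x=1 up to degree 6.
-1 - 2·(x - 1)^2 + (x - 1)^4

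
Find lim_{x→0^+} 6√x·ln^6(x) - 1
The product is a 0·∞ indeterminate form at x → 0⁺.
Rewrite the product as 6·ln^6(x) / x^(-1/2) and apply L'Hôpital, or use the standard hierarchy x^(-1/2) ≫ |ln x|^6 as x → 0⁺.
The indeterminate product → 0, so the limit = -1.

Final answer: -1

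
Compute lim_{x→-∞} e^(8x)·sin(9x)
Evaluate the dominant behaviour as x → -∞; each term tends to a finite value or vanishes.
Limit = 0.

Final answer: 0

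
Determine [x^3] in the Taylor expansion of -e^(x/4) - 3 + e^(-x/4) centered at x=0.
Expand to order 3: -e^(x/4) - 3 + e^(-x/4) = -x^3/192 - x/2 - 3 + O(x^4).
The coefficient of x^3 is -1/192.

Final answer: -1/192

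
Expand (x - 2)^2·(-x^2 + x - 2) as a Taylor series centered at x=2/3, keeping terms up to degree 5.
-256/81 + 112·(x - 2/3)/27 - 8·(x - 2/3)^2/3 + 7·(x - 2/3)^3/3 - (x - 2/3)^4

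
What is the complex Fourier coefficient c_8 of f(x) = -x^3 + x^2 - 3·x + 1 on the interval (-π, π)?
Compute the real Fourier coefficients first: a_8 = 1/16, b_8 = 93/128 + π^2/4.
Then c_8 = (a_8 − i·b_8)/2 = 1/32 - i·π^2/8 - 93·i/256.

Final answer: 1/32 - i·π^2/8 - 93·i/256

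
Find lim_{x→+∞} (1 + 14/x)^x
As x → +∞: this is the defining limit (1 + 14/x)^x → e^14.
Limit = e^(14).

Final answer: e^(14)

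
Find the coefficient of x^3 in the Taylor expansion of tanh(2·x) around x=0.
Expand to order 3: tanh(2·x) = -8·x^3/3 + 2·x + O(x^4).
The coefficient of x^3 is -8/3.

Final answer: -8/3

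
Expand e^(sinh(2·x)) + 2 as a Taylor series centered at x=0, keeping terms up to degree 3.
8·x^3/3 + 2·x^2 + 2·x + 3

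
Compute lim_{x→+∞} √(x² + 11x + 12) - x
This is an ∞ − ∞ indeterminate form.
Multiply and divide by the conjugate √(x²+11x + 12) + x; the x² terms cancel, leaving (11x + 12)/(√(x²+11x + 12)+x) → 11/2.
Limit = 11/2.

Final answer: 11/2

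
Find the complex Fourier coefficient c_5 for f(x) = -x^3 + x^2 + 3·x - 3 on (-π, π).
Compute the real Fourier coefficients first: a_5 = -4/25, b_5 = 162/125 - 2·π^2/5.
Then c_5 = (a_5 − i·b_5)/2 = -2/25 - 81·i/125 + i·π^2/5.

Final answer: -2/25 - 81·i/125 + i·π^2/5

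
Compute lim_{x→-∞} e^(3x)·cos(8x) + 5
Evaluate the dominant behaviour as x → -∞; each term tends to a finite value or vanishes.
Limit = 5.

Final answer: 5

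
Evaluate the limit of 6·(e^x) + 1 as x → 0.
Direct substitution at x = 0 gives 7.

Final answer: 7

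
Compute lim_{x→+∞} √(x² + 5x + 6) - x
This is an ∞ − ∞ indeterminate form.
Multiply and divide by the conjugate √(x²+5x + 6) + x; the x² terms cancel, leaving (5x + 6)/(√(x²+5x + 6)+x) → 5/2.
Limit = 5/2.

Final answer: 5/2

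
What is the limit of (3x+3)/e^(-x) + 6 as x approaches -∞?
The quotient is an ∞/∞ indeterminate form as x → -∞.
Compare growth rates of the dominant terms (exponentials ≫ polynomials ≫ logarithms), or apply L'Hôpital's rule; the quotient → 0.
Adding the constant: 0 + 6 = 6. Limit = 6.

Final answer: 6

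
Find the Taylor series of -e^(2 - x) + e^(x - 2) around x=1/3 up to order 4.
(1 - e^(10/3))·e^(-5/3) + (1 + e^(10/3))·e^(-5/3)·(x - 1/3) + (1 - e^(10/3))·e^(-5/3)·(x - 1/3)^2/2 + (1 + e^(10/3))·e^(-5/3)·(x - 1/3)^3/6 + (1 - e^(10/3))·e^(-5/3)·(x - 1/3)^4/24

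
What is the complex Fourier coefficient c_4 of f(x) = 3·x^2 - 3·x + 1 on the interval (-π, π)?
Compute the real Fourier coefficients first: a_4 = 3/4, b_4 = 3/2.
Then c_4 = (a_4 − i·b_4)/2 = 3/8 - 3·i/4.

Final answer: 3/8 - 3·i/4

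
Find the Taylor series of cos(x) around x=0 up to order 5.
x^4/24 - x^2/2 + 1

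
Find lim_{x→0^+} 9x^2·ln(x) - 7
The product is a 0·∞ indeterminate form at x → 0⁺.
Rewrite the product as 9·ln(x) / x^(-2) and apply L'Hôpital, or use the standard hierarchy x^(-2) ≫ |ln x| as x → 0⁺.
The indeterminate product → 0, so the limit = -7.

Final answer: -7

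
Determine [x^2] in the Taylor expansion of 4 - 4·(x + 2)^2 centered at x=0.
Expand to order 2: 4 - 4·(x + 2)^2 = -4·x^2 - 16·x - 12 + O(x^3).
The coefficient of x^2 is -4.

Final answer: -4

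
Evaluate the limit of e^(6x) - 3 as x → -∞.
Evaluate the dominant behaviour as x → -∞; each term tends to a finite value or vanishes.
Limit = -3.

Final answer: -3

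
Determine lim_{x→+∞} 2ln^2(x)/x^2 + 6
The quotient is an ∞/∞ indeterminate form as x → +∞.
The polynomial denominator x^2 dominates the logarithmic numerator (any positive power of x ≫ ln^2(x) as x → ∞), so the quotient → 0.
Adding the constant: 0 + 6 = 6. Limit = 6.

Final answer: 6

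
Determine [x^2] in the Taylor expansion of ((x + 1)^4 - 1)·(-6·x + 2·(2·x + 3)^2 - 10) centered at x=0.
Expand to order 2: ((x + 1)^4 - 1)·(-6·x + 2·(2·x + 3)^2 - 10) = 120·x^2 + 32·x + O(x^3).
The coefficient of x^2 is 120.

Final answer: 120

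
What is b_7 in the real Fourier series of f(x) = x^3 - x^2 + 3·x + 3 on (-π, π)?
b_7 = (1/π) ∫_{-π}^{π} f(x)·sin(7x) dx.
Evaluate the integral (use parity and integration by parts as needed): b_7 = 282/343 + 2·π^2/7.

Final answer: 282/343 + 2·π^2/7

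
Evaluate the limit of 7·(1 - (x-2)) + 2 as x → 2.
Direct substitution at x = 2 gives 9.

Final answer: 9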